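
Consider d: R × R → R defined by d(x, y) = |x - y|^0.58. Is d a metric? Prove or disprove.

Yes. With 0 < p = 0.58 ≤ 1, d(x,y) = |x-y|^0.58 is a metric on R. Non-negativity and symmetry are immediate; |x-y|^0.58 = 0 ⟺ |x-y| = 0 ⟺ x = y. For the triangle inequality, the function t ↦ t^0.58 is subadditive on [0,∞) when p ≤ 1, so |x-z|^0.58 ≤ (|x-y| + |y-z|)^0.58 ≤ |x-y|^0.58 + |y-z|^0.58.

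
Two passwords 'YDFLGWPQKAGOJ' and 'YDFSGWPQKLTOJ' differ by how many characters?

Differing positions: 4, 10, 11. Hamming distance = 3.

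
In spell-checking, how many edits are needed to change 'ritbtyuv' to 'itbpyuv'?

Let D[i][j] be the edit distance between the first i characters of 'ritbtyuv' and the first j characters of 'itbpyuv', with D[i][0] = i, D[0][j] = j, and D[i][j] = D[i-1][j-1] if the characters match, else 1 + min(D[i-1][j], D[i][j-1], D[i-1][j-1]). Filling the table (rows: prefixes of 'ritbtyuv', columns: prefixes of 'itbpyuv'):
     ε  i  t  b  p  y  u  v
  ε  0  1  2  3  4  5  6  7
  r  1  1  2  3  4  5  6  7
  i  2  1  2  3  4  5  6  7
  t  3  2  1  2  3  4  5  6
  b  4  3  2  1  2  3  4  5
  t  5  4  3  2  2  3  4  5
  y  6  5  4  3  3  2  3  4
  u  7  6  5  4  4  3  2  3
  v  8  7  6  5  5  4  3  2
The bottom-right entry gives D[8][7] = 2, so no sequence of fewer than 2 edits works. Backtracking through the table gives one optimal edit sequence (2 edits):
  ritbtyuv → itbtyuv (del r @1)
  itbtyuv → itbpyuv (sub t→p @4)
Edit distance = 2.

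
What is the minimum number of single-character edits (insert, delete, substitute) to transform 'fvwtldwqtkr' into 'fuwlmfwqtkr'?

Let D[i][j] be the edit distance between the first i characters of 'fvwtldwqtkr' and the first j characters of 'fuwlmfwqtkr', with D[i][0] = i, D[0][j] = j, and D[i][j] = D[i-1][j-1] if the characters match, else 1 + min(D[i-1][j], D[i][j-1], D[i-1][j-1]). Filling the table (rows: prefixes of 'fvwtldwqtkr', columns: prefixes of 'fuwlmfwqtkr'):
     ε  f  u  w  l  m  f  w  q  t  k  r
  ε  0  1  2  3  4  5  6  7  8  9 10 11
  f  1  0  1  2  3  4  5  6  7  8  9 10
  v  2  1  1  2  3  4  5  6  7  8  9 10
  w  3  2  2  1  2  3  4  5  6  7  8  9
  t  4  3  3  2  2  3  4  5  6  6  7  8
  l  5  4  4  3  2  3  4  5  6  7  7  8
  d  6  5  5  4  3  3  4  5  6  7  8  8
  w  7  6  6  5  4  4  4  4  5  6  7  8
  q  8  7  7  6  5  5  5  5  4  5  6  7
  t  9  8  8  7  6  6  6  6  5  4  5  6
  k 10  9  9  8  7  7  7  7  6  5  4  5
  r 11 10 10  9  8  8  8  8  7  6  5  4
The bottom-right entry gives D[11][11] = 4, so no sequence of fewer than 4 edits works. Backtracking through the table gives one optimal edit sequence (4 edits):
  fvwtldwqtkr → fuwtldwqtkr (sub v→u @2)
  fuwtldwqtkr → fuwlldwqtkr (sub t→l @4)
  fuwlldwqtkr → fuwlmdwqtkr (sub l→m @5)
  fuwlmdwqtkr → fuwlmfwqtkr (sub d→f @6)
Edit distance = 4.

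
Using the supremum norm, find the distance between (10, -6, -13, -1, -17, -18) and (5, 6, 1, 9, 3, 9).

max(|x_i - y_i|) = max(|10 - 5|, |-6 - 6|, |-13 - 1|, |-1 - 9|, |-17 - 3|, |-18 - 9|) = max(5, 12, 14, 10, 20, 27) = 27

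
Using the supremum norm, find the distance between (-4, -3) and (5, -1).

max(|x_i - y_i|) = max(|-4 - 5|, |-3 - (-1)|) = max(9, 2) = 9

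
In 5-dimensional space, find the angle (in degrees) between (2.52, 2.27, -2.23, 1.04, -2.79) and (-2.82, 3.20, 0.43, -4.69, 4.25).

With u = (2.52, 2.27, -2.23, 1.04, -2.79), v = (-2.82, 3.20, 0.43, -4.69, 4.25):
u·v = 2.52·(-2.82) + 2.27·3.2 + (-2.23)·0.43 + 1.04·(-4.69) + (-2.79)·4.25 = (-7.1064) + 7.264 + (-0.9589) + (-4.8776) + (-11.8575) = -17.5364.
|u| = √(2.52² + 2.27² + (-2.23)² + 1.04² + (-2.79)²) = √(6.3504 + 5.1529 + 4.9729 + 1.0816 + 7.7841) = √25.3419, |v| = √((-2.82)² + 3.2² + 0.43² + (-4.69)² + 4.25²) = √(7.9524 + 10.24 + 0.1849 + 21.9961 + 18.0625) = √58.4359.
cos θ = (u·v)/(|u||v|) = -17.5364/(√25.3419·√58.4359) ≈ -0.455702
θ = arccos(-0.455702) ≈ 117.11°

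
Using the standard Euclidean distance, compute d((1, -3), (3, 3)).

(Σ|x_i - y_i|^2)^(1/2) = (|1 - 3|^2 + |-3 - 3|^2)^(1/2)
= (2^2 + 6^2)^(1/2) = (4 + 36)^(1/2) = (40)^(1/2) ≈ 6.3246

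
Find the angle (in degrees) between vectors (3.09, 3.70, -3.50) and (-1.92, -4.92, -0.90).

With u = (3.09, 3.70, -3.50), v = (-1.92, -4.92, -0.90):
u·v = 3.09·(-1.92) + 3.7·(-4.92) + (-3.5)·(-0.9) = (-5.9328) + (-18.204) + 3.15 = -20.9868.
|u| = √(3.09² + 3.7² + (-3.5)²) = √(9.5481 + 13.69 + 12.25) = √35.4881, |v| = √((-1.92)² + (-4.92)² + (-0.9)²) = √(3.6864 + 24.2064 + 0.81) = √28.7028.
cos θ = (u·v)/(|u||v|) = -20.9868/(√35.4881·√28.7028) ≈ -0.657571
θ = arccos(-0.657571) ≈ 131.11°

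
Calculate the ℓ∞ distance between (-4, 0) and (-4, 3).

max(|x_i - y_i|) = max(|-4 - (-4)|, |0 - 3|) = max(0, 3) = 3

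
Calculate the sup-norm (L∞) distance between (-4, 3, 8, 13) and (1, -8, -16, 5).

max(|x_i - y_i|) = max(|-4 - 1|, |3 - (-8)|, |8 - (-16)|, |13 - 5|) = max(5, 11, 24, 8) = 24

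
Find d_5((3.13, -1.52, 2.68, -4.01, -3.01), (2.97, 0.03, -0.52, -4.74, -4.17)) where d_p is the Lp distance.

(Σ|x_i - y_i|^5)^(1/5) = (|3.13 - 2.97|^5 + |-1.52 - 0.03|^5 + |2.68 - (-0.52)|^5 + |-4.01 - (-4.74)|^5 + |-3.01 - (-4.17)|^5)^(1/5)
= (0.16^5 + 1.55^5 + 3.2^5 + 0.73^5 + 1.16^5)^(1/5) ≈ (0.0001 + 8.9466 + 335.5443 + 0.2073 + 2.1003)^(1/5) = (346.7986)^(1/5) ≈ 3.2212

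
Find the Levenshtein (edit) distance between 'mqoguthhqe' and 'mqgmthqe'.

Let D[i][j] be the edit distance between the first i characters of 'mqoguthhqe' and the first j characters of 'mqgmthqe', with D[i][0] = i, D[0][j] = j, and D[i][j] = D[i-1][j-1] if the characters match, else 1 + min(D[i-1][j], D[i][j-1], D[i-1][j-1]). Filling the table (rows: prefixes of 'mqoguthhqe', columns: prefixes of 'mqgmthqe'):
     ε  m  q  g  m  t  h  q  e
  ε  0  1  2  3  4  5  6  7  8
  m  1  0  1  2  3  4  5  6  7
  q  2  1  0  1  2  3  4  5  6
  o  3  2  1  1  2  3  4  5  6
  g  4  3  2  1  2  3  4  5  6
  u  5  4  3  2  2  3  4  5  6
  t  6  5  4  3  3  2  3  4  5
  h  7  6  5  4  4  3  2  3  4
  h  8  7  6  5  5  4  3  3  4
  q  9  8  7  6  6  5  4  3  4
  e 10  9  8  7  7  6  5  4  3
The bottom-right entry gives D[10][8] = 3, so no sequence of fewer than 3 edits works. Backtracking through the table gives one optimal edit sequence (3 edits):
  mqoguthhqe → mqguthhqe (del o @3)
  mqguthhqe → mqgmthhqe (sub u→m @4)
  mqgmthhqe → mqgmthqe (del h @6)
Edit distance = 3.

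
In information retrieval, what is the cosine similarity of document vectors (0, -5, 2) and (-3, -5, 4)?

With u = (0, -5, 2), v = (-3, -5, 4):
u·v = 0·(-3) + (-5)·(-5) + 2·4 = 0 + 25 + 8 = 33.
|u| = √(0² + (-5)² + 2²) = √29, |v| = √((-3)² + (-5)² + 4²) = √50, so |u||v| = √(29·50) = √1450.
cos θ = (u·v)/(|u||v|) = 33/√1450 ≈ 0.8666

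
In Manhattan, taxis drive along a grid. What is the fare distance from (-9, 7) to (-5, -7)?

Σ|x_i - y_i| = |-9 - (-5)| + |7 - (-7)| = 4 + 14 = 18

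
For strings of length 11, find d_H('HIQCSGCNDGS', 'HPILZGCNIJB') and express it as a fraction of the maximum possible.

Differing positions: 2, 3, 4, 5, 9, 10, 11. Hamming distance = 7. The maximum possible Hamming distance for length-11 strings is 11, so d_H/11 = 7/11 ≈ 0.6364.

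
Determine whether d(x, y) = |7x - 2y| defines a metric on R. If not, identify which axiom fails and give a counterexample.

No. d fails symmetry: d(7, 3) = |7·7 - 2·3| = |43| = 43, but d(3, 7) = |7·3 - 2·7| = |7| = 7. Since 43 ≠ 7, d(x,y) ≠ d(y,x) in general.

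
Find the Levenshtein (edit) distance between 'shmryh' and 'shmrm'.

Let D[i][j] be the edit distance between the first i characters of 'shmryh' and the first j characters of 'shmrm', with D[i][0] = i, D[0][j] = j, and D[i][j] = D[i-1][j-1] if the characters match, else 1 + min(D[i-1][j], D[i][j-1], D[i-1][j-1]). Filling the table (rows: prefixes of 'shmryh', columns: prefixes of 'shmrm'):
     ε  s  h  m  r  m
  ε  0  1  2  3  4  5
  s  1  0  1  2  3  4
  h  2  1  0  1  2  3
  m  3  2  1  0  1  2
  r  4  3  2  1  0  1
  y  5  4  3  2  1  1
  h  6  5  4  3  2  2
The bottom-right entry gives D[6][5] = 2, so no sequence of fewer than 2 edits works. Backtracking through the table gives one optimal edit sequence (2 edits):
  shmryh → shmrh (del y @5)
  shmrh → shmrm (sub h→m @5)
Edit distance = 2.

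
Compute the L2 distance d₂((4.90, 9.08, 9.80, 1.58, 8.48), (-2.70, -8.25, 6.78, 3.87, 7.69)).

√(Σ(x_i - y_i)²) = √((4.9 - (-2.7))² + (9.08 - (-8.25))² + (9.8 - 6.78)² + (1.58 - 3.87)² + (8.48 - 7.69)²)
= √(7.6² + 17.33² + 3.02² + (-2.29)² + 0.79²) = √(57.76 + 300.3289 + 9.1204 + 5.2441 + 0.6241) = √373.0775 ≈ 19.3152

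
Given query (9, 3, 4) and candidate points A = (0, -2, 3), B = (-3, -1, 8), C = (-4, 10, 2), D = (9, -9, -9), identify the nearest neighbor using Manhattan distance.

Distances: d(A) = 15, d(B) = 20, d(C) = 22, d(D) = 25. Nearest: A = (0, -2, 3) with distance 15.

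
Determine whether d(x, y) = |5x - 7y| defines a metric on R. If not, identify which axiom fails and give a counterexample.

No. d fails symmetry: d(8, 5) = |5·8 - 7·5| = |5| = 5, but d(5, 8) = |5·5 - 7·8| = |-31| = 31. Since 5 ≠ 31, d(x,y) ≠ d(y,x) in general.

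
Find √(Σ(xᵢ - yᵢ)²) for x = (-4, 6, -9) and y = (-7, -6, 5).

√(Σ(x_i - y_i)²) = √((-4 - (-7))² + (6 - (-6))² + (-9 - 5)²)
= √(3² + 12² + (-14)²) = √(9 + 144 + 196) = √349 ≈ 18.6815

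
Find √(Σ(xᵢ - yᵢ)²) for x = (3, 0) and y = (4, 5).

√(Σ(x_i - y_i)²) = √((3 - 4)² + (0 - 5)²)
= √((-1)² + (-5)²) = √(1 + 25) = √26 ≈ 5.099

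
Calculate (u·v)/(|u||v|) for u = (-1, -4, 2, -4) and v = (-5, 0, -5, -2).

With u = (-1, -4, 2, -4), v = (-5, 0, -5, -2):
u·v = (-1)·(-5) + (-4)·0 + 2·(-5) + (-4)·(-2) = 5 + 0 + (-10) + 8 = 3.
|u| = √((-1)² + (-4)² + 2² + (-4)²) = √37, |v| = √((-5)² + 0² + (-5)² + (-2)²) = √54, so |u||v| = √(37·54) = √1998.
cos θ = (u·v)/(|u||v|) = 3/√1998 ≈ 0.0671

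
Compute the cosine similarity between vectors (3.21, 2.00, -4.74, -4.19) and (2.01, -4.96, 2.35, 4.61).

With u = (3.21, 2.00, -4.74, -4.19), v = (2.01, -4.96, 2.35, 4.61):
u·v = 3.21·2.01 + 2·(-4.96) + (-4.74)·2.35 + (-4.19)·4.61 = 6.4521 + (-9.92) + (-11.139) + (-19.3159) = -33.9228.
|u| = √(3.21² + 2² + (-4.74)² + (-4.19)²) = √(10.3041 + 4 + 22.4676 + 17.5561) = √54.3278, |v| = √(2.01² + (-4.96)² + 2.35² + 4.61²) = √(4.0401 + 24.6016 + 5.5225 + 21.2521) = √55.4163.
cos θ = (u·v)/(|u||v|) = -33.9228/(√54.3278·√55.4163) ≈ -0.6182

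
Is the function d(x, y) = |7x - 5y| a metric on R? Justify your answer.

No. d fails symmetry: d(1, 4) = |7·1 - 5·4| = |-13| = 13, but d(4, 1) = |7·4 - 5·1| = |23| = 23. Since 13 ≠ 23, d(x,y) ≠ d(y,x) in general.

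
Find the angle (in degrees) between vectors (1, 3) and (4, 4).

With u = (1, 3), v = (4, 4):
u·v = 1·4 + 3·4 = 4 + 12 = 16.
|u| = √(1² + 3²) = √10, |v| = √(4² + 4²) = √32, so |u||v| = √(10·32) = √320.
cos θ = (u·v)/(|u||v|) = 16/√320 ≈ 0.894427
θ = arccos(0.894427) ≈ 26.57°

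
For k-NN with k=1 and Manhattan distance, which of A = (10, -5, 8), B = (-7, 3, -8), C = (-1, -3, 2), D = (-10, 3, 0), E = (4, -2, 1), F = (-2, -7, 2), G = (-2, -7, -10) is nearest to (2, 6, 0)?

Distances: d(A) = 27, d(B) = 20, d(C) = 14, d(D) = 15, d(E) = 11, d(F) = 19, d(G) = 27. Nearest: E = (4, -2, 1) with distance 11.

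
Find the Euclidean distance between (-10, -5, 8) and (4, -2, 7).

√(Σ(x_i - y_i)²) = √((-10 - 4)² + (-5 - (-2))² + (8 - 7)²)
= √((-14)² + (-3)² + 1²) = √(196 + 9 + 1) = √206 ≈ 14.3527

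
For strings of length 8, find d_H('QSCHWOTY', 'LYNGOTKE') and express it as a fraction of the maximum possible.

Differing positions: 1, 2, 3, 4, 5, 6, 7, 8. Hamming distance = 8. The maximum possible Hamming distance for length-8 strings is 8, so d_H/8 = 8/8 = 1.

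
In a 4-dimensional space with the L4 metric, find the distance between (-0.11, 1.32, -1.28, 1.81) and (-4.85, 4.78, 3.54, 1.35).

(Σ|x_i - y_i|^4)^(1/4) = (|-0.11 - (-4.85)|^4 + |1.32 - 4.78|^4 + |-1.28 - 3.54|^4 + |1.81 - 1.35|^4)^(1/4)
= (4.74^4 + 3.46^4 + 4.82^4 + 0.46^4)^(1/4) ≈ (504.793 + 143.3192 + 539.7444 + 0.0448)^(1/4) = (1187.9014)^(1/4) ≈ 5.8708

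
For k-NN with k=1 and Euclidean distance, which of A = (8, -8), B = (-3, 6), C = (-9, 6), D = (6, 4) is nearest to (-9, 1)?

Distances: d(A) ≈ 19.2354, d(B) ≈ 7.8102, d(C) = 5, d(D) ≈ 15.2971. Nearest: C = (-9, 6) with distance 5.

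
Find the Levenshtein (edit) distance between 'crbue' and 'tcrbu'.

Let D[i][j] be the edit distance between the first i characters of 'crbue' and the first j characters of 'tcrbu', with D[i][0] = i, D[0][j] = j, and D[i][j] = D[i-1][j-1] if the characters match, else 1 + min(D[i-1][j], D[i][j-1], D[i-1][j-1]). Filling the table (rows: prefixes of 'crbue', columns: prefixes of 'tcrbu'):
     ε  t  c  r  b  u
  ε  0  1  2  3  4  5
  c  1  1  1  2  3  4
  r  2  2  2  1  2  3
  b  3  3  3  2  1  2
  u  4  4  4  3  2  1
  e  5  5  5  4  3  2
The bottom-right entry gives D[5][5] = 2, so no sequence of fewer than 2 edits works. Backtracking through the table gives one optimal edit sequence (2 edits):
  crbue → tcrbue (ins t @1)
  tcrbue → tcrbu (del e @6)
Edit distance = 2.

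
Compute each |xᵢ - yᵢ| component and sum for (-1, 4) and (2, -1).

Σ|x_i - y_i| = |-1 - 2| + |4 - (-1)| = 3 + 5 = 8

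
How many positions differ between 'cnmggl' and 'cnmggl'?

Differing positions: none. Hamming distance = 0.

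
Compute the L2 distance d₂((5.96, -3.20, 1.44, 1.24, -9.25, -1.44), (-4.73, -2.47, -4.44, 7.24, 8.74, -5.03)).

√(Σ(x_i - y_i)²) = √((5.96 - (-4.73))² + (-3.2 - (-2.47))² + (1.44 - (-4.44))² + (1.24 - 7.24)² + (-9.25 - 8.74)² + (-1.44 - (-5.03))²)
= √(10.69² + (-0.73)² + 5.88² + (-6)² + (-17.99)² + 3.59²) = √(114.2761 + 0.5329 + 34.5744 + 36 + 323.6401 + 12.8881) = √521.9116 ≈ 22.8454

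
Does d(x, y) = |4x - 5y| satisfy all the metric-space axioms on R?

No. d fails symmetry: d(8, 5) = |4·8 - 5·5| = |7| = 7, but d(5, 8) = |4·5 - 5·8| = |-20| = 20. Since 7 ≠ 20, d(x,y) ≠ d(y,x) in general.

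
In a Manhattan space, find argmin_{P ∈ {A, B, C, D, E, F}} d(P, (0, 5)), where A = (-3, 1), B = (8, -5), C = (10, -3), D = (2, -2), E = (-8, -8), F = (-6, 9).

Distances: d(A) = 7, d(B) = 18, d(C) = 18, d(D) = 9, d(E) = 21, d(F) = 10. Nearest: A = (-3, 1) with distance 7.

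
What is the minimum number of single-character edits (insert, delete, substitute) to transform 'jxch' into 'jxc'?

Let D[i][j] be the edit distance between the first i characters of 'jxch' and the first j characters of 'jxc', with D[i][0] = i, D[0][j] = j, and D[i][j] = D[i-1][j-1] if the characters match, else 1 + min(D[i-1][j], D[i][j-1], D[i-1][j-1]). Filling the table (rows: prefixes of 'jxch', columns: prefixes of 'jxc'):
     ε  j  x  c
  ε  0  1  2  3
  j  1  0  1  2
  x  2  1  0  1
  c  3  2  1  0
  h  4  3  2  1
The bottom-right entry gives D[4][3] = 1, so no sequence of fewer than 1 edit works. Backtracking through the table gives one optimal edit sequence (1 edit):
  jxch → jxc (del h @4)
Edit distance = 1.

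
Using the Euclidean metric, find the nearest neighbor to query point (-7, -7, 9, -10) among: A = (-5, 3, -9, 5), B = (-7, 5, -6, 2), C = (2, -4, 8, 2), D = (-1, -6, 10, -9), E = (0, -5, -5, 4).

Distances: d(A) ≈ 25.5539, d(B) ≈ 22.6495, d(C) ≈ 15.3297, d(D) ≈ 6.245, d(E) ≈ 21.095. Nearest: D = (-1, -6, 10, -9) with distance 6.245.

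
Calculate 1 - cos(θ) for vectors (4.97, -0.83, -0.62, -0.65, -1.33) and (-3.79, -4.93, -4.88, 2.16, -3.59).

With u = (4.97, -0.83, -0.62, -0.65, -1.33), v = (-3.79, -4.93, -4.88, 2.16, -3.59):
u·v = 4.97·(-3.79) + (-0.83)·(-4.93) + (-0.62)·(-4.88) + (-0.65)·2.16 + (-1.33)·(-3.59) = (-18.8363) + 4.0919 + 3.0256 + (-1.404) + 4.7747 = -8.3481.
|u| = √(4.97² + (-0.83)² + (-0.62)² + (-0.65)² + (-1.33)²) = √(24.7009 + 0.6889 + 0.3844 + 0.4225 + 1.7689) = √27.9656, |v| = √((-3.79)² + (-4.93)² + (-4.88)² + 2.16² + (-3.59)²) = √(14.3641 + 24.3049 + 23.8144 + 4.6656 + 12.8881) = √80.0371.
cos θ = (u·v)/(|u||v|) = -8.3481/(√27.9656·√80.0371) ≈ -0.1765
Cosine distance = 1 - cos θ ≈ 1 - (-0.1765) = 1.1765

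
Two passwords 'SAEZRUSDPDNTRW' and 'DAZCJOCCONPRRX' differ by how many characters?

Differing positions: 1, 3, 4, 5, 6, 7, 8, 9, 10, 11, 12, 14. Hamming distance = 12.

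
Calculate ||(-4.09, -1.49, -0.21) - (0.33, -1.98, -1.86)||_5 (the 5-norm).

(Σ|x_i - y_i|^5)^(1/5) = (|-4.09 - 0.33|^5 + |-1.49 - (-1.98)|^5 + |-0.21 - (-1.86)|^5)^(1/5)
= (4.42^5 + 0.49^5 + 1.65^5)^(1/5) ≈ (1686.9855 + 0.0282 + 12.2298)^(1/5) = (1699.2435)^(1/5) ≈ 4.4264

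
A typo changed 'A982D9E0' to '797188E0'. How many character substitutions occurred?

Differing positions: 1, 3, 4, 5, 6. Hamming distance = 5.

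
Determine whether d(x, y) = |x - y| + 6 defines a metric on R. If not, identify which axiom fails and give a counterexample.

No. d fails identity of indiscernibles (specifically d(x,x) = 0): d(6, 6) = |6 - 6| + 6 = 0 + 6 = 6 ≠ 0.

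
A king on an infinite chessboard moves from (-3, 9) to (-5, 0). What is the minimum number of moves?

max(|x_i - y_i|) = max(|-3 - (-5)|, |9 - 0|) = max(2, 9) = 9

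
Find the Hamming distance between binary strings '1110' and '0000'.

Differing positions: 1, 2, 3. Hamming distance = 3.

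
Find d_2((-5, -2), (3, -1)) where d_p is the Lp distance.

(Σ|x_i - y_i|^2)^(1/2) = (|-5 - 3|^2 + |-2 - (-1)|^2)^(1/2)
= (8^2 + 1^2)^(1/2) = (64 + 1)^(1/2) = (65)^(1/2) ≈ 8.0623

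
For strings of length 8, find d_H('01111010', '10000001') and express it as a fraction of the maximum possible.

Differing positions: 1, 2, 3, 4, 5, 7, 8. Hamming distance = 7. The maximum possible Hamming distance for length-8 strings is 8, so d_H/8 = 7/8 = 0.875.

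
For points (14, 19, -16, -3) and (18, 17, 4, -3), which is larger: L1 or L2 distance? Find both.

L1 = |14 - 18| + |19 - 17| + |-16 - 4| + |-3 - (-3)| = 4 + 2 + 20 + 0 = 26
L2 = √(4² + 2² + 20² + 0²) = √420 ≈ 20.4939
L1 ≥ L2 always (equality iff movement is along one axis); L1 > L2 here.
Ratio L1/L2 = 26/√420 ≈ 1.2687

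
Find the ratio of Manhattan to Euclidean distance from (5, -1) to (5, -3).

L1 = |5 - 5| + |-1 - (-3)| = 0 + 2 = 2
L2 = √(0² + 2²) = √4 = 2
L1 ≥ L2 always (equality iff movement is along one axis); L1 = L2 here (movement is along a single axis).
Ratio L1/L2 = 2/2 = 1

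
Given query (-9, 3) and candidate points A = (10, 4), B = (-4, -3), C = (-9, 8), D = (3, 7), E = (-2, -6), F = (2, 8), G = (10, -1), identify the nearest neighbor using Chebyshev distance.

Distances: d(A) = 19, d(B) = 6, d(C) = 5, d(D) = 12, d(E) = 9, d(F) = 11, d(G) = 19. Nearest: C = (-9, 8) with distance 5.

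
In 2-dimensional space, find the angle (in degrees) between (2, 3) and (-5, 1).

With u = (2, 3), v = (-5, 1):
u·v = 2·(-5) + 3·1 = (-10) + 3 = -7.
|u| = √(2² + 3²) = √13, |v| = √((-5)² + 1²) = √26, so |u||v| = √(13·26) = √338.
cos θ = (u·v)/(|u||v|) = -7/√338 ≈ -0.38075
θ = arccos(-0.38075) ≈ 112.38°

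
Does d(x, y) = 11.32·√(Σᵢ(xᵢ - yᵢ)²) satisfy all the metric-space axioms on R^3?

Yes. The L2 (Euclidean) norm induces a metric on R^3, and multiplying a metric by a positive constant 11.32 > 0 preserves all four axioms: non-negativity (11.32·||x-y|| ≥ 0), identity (11.32·||x-y|| = 0 ⟺ ||x-y|| = 0 ⟺ x = y), symmetry (||x-y|| = ||y-x||), and the triangle inequality (11.32·||x-z|| ≤ 11.32·||x-y|| + 11.32·||y-z||). So d is a metric.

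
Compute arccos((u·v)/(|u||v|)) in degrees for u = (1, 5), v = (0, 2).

With u = (1, 5), v = (0, 2):
u·v = 1·0 + 5·2 = 0 + 10 = 10.
|u| = √(1² + 5²) = √26, |v| = √(0² + 2²) = √4, so |u||v| = √(26·4) = √104.
cos θ = (u·v)/(|u||v|) = 10/√104 ≈ 0.980581
θ = arccos(0.980581) ≈ 11.31°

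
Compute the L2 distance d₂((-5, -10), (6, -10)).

√(Σ(x_i - y_i)²) = √((-5 - 6)² + (-10 - (-10))²)
= √((-11)² + 0²) = √(121 + 0) = √121 = 11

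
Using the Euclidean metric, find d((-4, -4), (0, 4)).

√(Σ(x_i - y_i)²) = √((-4 - 0)² + (-4 - 4)²)
= √((-4)² + (-8)²) = √(16 + 64) = √80 ≈ 8.9443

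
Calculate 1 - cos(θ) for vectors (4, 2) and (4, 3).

With u = (4, 2), v = (4, 3):
u·v = 4·4 + 2·3 = 16 + 6 = 22.
|u| = √(4² + 2²) = √20, |v| = √(4² + 3²) = √25, so |u||v| = √(20·25) = √500.
cos θ = (u·v)/(|u||v|) = 22/√500 ≈ 0.9839
Cosine distance = 1 - cos θ ≈ 1 - 0.9839 = 0.0161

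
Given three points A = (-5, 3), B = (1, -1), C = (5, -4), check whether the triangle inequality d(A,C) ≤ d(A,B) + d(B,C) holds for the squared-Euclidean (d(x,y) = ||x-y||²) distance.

d(A,B) = 6² + 4² = 52, d(B,C) = 4² + 3² = 25, d(A,C) = 10² + 7² = 149.
d(A,C) = 149 > 52 + 25 = 77. Triangle inequality is VIOLATED. (Squared-Euclidean is not a metric — this is a counterexample.)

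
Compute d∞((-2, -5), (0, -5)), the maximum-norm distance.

max(|x_i - y_i|) = max(|-2 - 0|, |-5 - (-5)|) = max(2, 0) = 2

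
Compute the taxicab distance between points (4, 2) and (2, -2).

Σ|x_i - y_i| = |4 - 2| + |2 - (-2)| = 2 + 4 = 6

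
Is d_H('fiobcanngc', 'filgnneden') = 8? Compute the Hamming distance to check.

Differing positions: 3, 4, 5, 6, 7, 8, 9, 10. Hamming distance = 8, so the claim is true.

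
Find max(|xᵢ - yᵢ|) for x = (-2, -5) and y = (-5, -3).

max(|x_i - y_i|) = max(|-2 - (-5)|, |-5 - (-3)|) = max(3, 2) = 3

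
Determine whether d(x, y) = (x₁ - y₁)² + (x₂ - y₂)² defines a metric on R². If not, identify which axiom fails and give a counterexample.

No. The squared Euclidean distance fails the triangle inequality. Counterexample: x = (0, 0), y = (3, 2), z = (6, 4). d(x,z) = 6² + 4² = 52, but d(x,y) + d(y,z) = (3² + 2²) + (3² + 2²) = 13 + 13 = 26. Since 52 > 26, the triangle inequality is violated. (Note: √d, the ordinary Euclidean distance, IS a metric.)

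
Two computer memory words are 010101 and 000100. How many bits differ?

Differing positions: 2, 6. Hamming distance = 2.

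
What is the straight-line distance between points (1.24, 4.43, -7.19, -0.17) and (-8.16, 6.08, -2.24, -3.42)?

√(Σ(x_i - y_i)²) = √((1.24 - (-8.16))² + (4.43 - 6.08)² + (-7.19 - (-2.24))² + (-0.17 - (-3.42))²)
= √(9.4² + (-1.65)² + (-4.95)² + 3.25²) = √(88.36 + 2.7225 + 24.5025 + 10.5625) = √126.1475 ≈ 11.2315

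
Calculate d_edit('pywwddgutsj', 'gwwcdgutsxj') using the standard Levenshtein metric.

Let D[i][j] be the edit distance between the first i characters of 'pywwddgutsj' and the first j characters of 'gwwcdgutsxj', with D[i][0] = i, D[0][j] = j, and D[i][j] = D[i-1][j-1] if the characters match, else 1 + min(D[i-1][j], D[i][j-1], D[i-1][j-1]). Filling the table (rows: prefixes of 'pywwddgutsj', columns: prefixes of 'gwwcdgutsxj'):
     ε  g  w  w  c  d  g  u  t  s  x  j
  ε  0  1  2  3  4  5  6  7  8  9 10 11
  p  1  1  2  3  4  5  6  7  8  9 10 11
  y  2  2  2  3  4  5  6  7  8  9 10 11
  w  3  3  2  2  3  4  5  6  7  8  9 10
  w  4  4  3  2  3  4  5  6  7  8  9 10
  d  5  5  4  3  3  3  4  5  6  7  8  9
  d  6  6  5  4  4  3  4  5  6  7  8  9
  g  7  6  6  5  5  4  3  4  5  6  7  8
  u  8  7  7  6  6  5  4  3  4  5  6  7
  t  9  8  8  7  7  6  5  4  3  4  5  6
  s 10  9  9  8  8  7  6  5  4  3  4  5
  j 11 10 10  9  9  8  7  6  5  4  4  4
The bottom-right entry gives D[11][11] = 4, so no sequence of fewer than 4 edits works. Backtracking through the table gives one optimal edit sequence (4 edits):
  pywwddgutsj → ywwddgutsj (del p @1)
  ywwddgutsj → gwwddgutsj (sub y→g @1)
  gwwddgutsj → gwwcdgutsj (sub d→c @4)
  gwwcdgutsj → gwwcdgutsxj (ins x @10)
Edit distance = 4.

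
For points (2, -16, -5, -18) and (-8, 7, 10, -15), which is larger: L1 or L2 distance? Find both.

L1 = |2 - (-8)| + |-16 - 7| + |-5 - 10| + |-18 - (-15)| = 10 + 23 + 15 + 3 = 51
L2 = √(10² + 23² + 15² + 3²) = √863 ≈ 29.3769
L1 ≥ L2 always (equality iff movement is along one axis); L1 > L2 here.
Ratio L1/L2 = 51/√863 ≈ 1.7361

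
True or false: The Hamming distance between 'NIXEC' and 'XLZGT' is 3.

Differing positions: 1, 2, 3, 4, 5. Hamming distance = 5, so the claim that d_H = 3 is false.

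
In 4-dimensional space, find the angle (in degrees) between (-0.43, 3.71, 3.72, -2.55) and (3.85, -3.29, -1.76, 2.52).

With u = (-0.43, 3.71, 3.72, -2.55), v = (3.85, -3.29, -1.76, 2.52):
u·v = (-0.43)·3.85 + 3.71·(-3.29) + 3.72·(-1.76) + (-2.55)·2.52 = (-1.6555) + (-12.2059) + (-6.5472) + (-6.426) = -26.8346.
|u| = √((-0.43)² + 3.71² + 3.72² + (-2.55)²) = √(0.1849 + 13.7641 + 13.8384 + 6.5025) = √34.2899, |v| = √(3.85² + (-3.29)² + (-1.76)² + 2.52²) = √(14.8225 + 10.8241 + 3.0976 + 6.3504) = √35.0946.
cos θ = (u·v)/(|u||v|) = -26.8346/(√34.2899·√35.0946) ≈ -0.773556
θ = arccos(-0.773556) ≈ 140.67°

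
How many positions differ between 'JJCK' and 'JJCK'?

Differing positions: none. Hamming distance = 0.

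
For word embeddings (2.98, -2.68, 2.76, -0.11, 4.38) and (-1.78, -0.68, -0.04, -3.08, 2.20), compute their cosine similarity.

With u = (2.98, -2.68, 2.76, -0.11, 4.38), v = (-1.78, -0.68, -0.04, -3.08, 2.20):
u·v = 2.98·(-1.78) + (-2.68)·(-0.68) + 2.76·(-0.04) + (-0.11)·(-3.08) + 4.38·2.2 = (-5.3044) + 1.8224 + (-0.1104) + 0.3388 + 9.636 = 6.3824.
|u| = √(2.98² + (-2.68)² + 2.76² + (-0.11)² + 4.38²) = √(8.8804 + 7.1824 + 7.6176 + 0.0121 + 19.1844) = √42.8769, |v| = √((-1.78)² + (-0.68)² + (-0.04)² + (-3.08)² + 2.2²) = √(3.1684 + 0.4624 + 0.0016 + 9.4864 + 4.84) = √17.9588.
cos θ = (u·v)/(|u||v|) = 6.3824/(√42.8769·√17.9588) ≈ 0.23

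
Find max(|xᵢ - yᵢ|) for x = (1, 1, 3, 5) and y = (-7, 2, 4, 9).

max(|x_i - y_i|) = max(|1 - (-7)|, |1 - 2|, |3 - 4|, |5 - 9|) = max(8, 1, 1, 4) = 8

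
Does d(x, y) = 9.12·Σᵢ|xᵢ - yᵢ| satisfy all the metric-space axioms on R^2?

Yes. The L1 (Manhattan) norm induces a metric on R^2, and multiplying a metric by a positive constant 9.12 > 0 preserves all four axioms: non-negativity (9.12·||x-y|| ≥ 0), identity (9.12·||x-y|| = 0 ⟺ ||x-y|| = 0 ⟺ x = y), symmetry (||x-y|| = ||y-x||), and the triangle inequality (9.12·||x-z|| ≤ 9.12·||x-y|| + 9.12·||y-z||). So d is a metric.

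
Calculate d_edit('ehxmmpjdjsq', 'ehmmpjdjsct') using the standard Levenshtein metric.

Let D[i][j] be the edit distance between the first i characters of 'ehxmmpjdjsq' and the first j characters of 'ehmmpjdjsct', with D[i][0] = i, D[0][j] = j, and D[i][j] = D[i-1][j-1] if the characters match, else 1 + min(D[i-1][j], D[i][j-1], D[i-1][j-1]). Filling the table (rows: prefixes of 'ehxmmpjdjsq', columns: prefixes of 'ehmmpjdjsct'):
     ε  e  h  m  m  p  j  d  j  s  c  t
  ε  0  1  2  3  4  5  6  7  8  9 10 11
  e  1  0  1  2  3  4  5  6  7  8  9 10
  h  2  1  0  1  2  3  4  5  6  7  8  9
  x  3  2  1  1  2  3  4  5  6  7  8  9
  m  4  3  2  1  1  2  3  4  5  6  7  8
  m  5  4  3  2  1  2  3  4  5  6  7  8
  p  6  5  4  3  2  1  2  3  4  5  6  7
  j  7  6  5  4  3  2  1  2  3  4  5  6
  d  8  7  6  5  4  3  2  1  2  3  4  5
  j  9  8  7  6  5  4  3  2  1  2  3  4
  s 10  9  8  7  6  5  4  3  2  1  2  3
  q 11 10  9  8  7  6  5  4  3  2  2  3
The bottom-right entry gives D[11][11] = 3, so no sequence of fewer than 3 edits works. Backtracking through the table gives one optimal edit sequence (3 edits):
  ehxmmpjdjsq → ehmmpjdjsq (del x @3)
  ehmmpjdjsq → ehmmpjdjscq (ins c @10)
  ehmmpjdjscq → ehmmpjdjsct (sub q→t @11)
Edit distance = 3.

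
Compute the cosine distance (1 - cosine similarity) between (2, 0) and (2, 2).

With u = (2, 0), v = (2, 2):
u·v = 2·2 + 0·2 = 4 + 0 = 4.
|u| = √(2² + 0²) = √4, |v| = √(2² + 2²) = √8, so |u||v| = √(4·8) = √32.
cos θ = (u·v)/(|u||v|) = 4/√32 ≈ 0.7071
Cosine distance = 1 - cos θ ≈ 1 - 0.7071 = 0.2929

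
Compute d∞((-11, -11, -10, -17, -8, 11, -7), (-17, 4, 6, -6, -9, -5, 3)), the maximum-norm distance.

max(|x_i - y_i|) = max(|-11 - (-17)|, |-11 - 4|, |-10 - 6|, |-17 - (-6)|, |-8 - (-9)|, |11 - (-5)|, |-7 - 3|) = max(6, 15, 16, 11, 1, 16, 10) = 16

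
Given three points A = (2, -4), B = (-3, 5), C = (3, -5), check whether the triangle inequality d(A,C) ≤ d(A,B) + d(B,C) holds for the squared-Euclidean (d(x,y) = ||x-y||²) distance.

d(A,B) = 5² + 9² = 106, d(B,C) = 6² + 10² = 136, d(A,C) = 1² + 1² = 2.
d(A,C) = 2 ≤ 106 + 136 = 242. Triangle inequality is satisfied.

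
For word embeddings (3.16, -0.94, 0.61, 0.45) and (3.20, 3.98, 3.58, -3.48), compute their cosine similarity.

With u = (3.16, -0.94, 0.61, 0.45), v = (3.20, 3.98, 3.58, -3.48):
u·v = 3.16·3.2 + (-0.94)·3.98 + 0.61·3.58 + 0.45·(-3.48) = 10.112 + (-3.7412) + 2.1838 + (-1.566) = 6.9886.
|u| = √(3.16² + (-0.94)² + 0.61² + 0.45²) = √(9.9856 + 0.8836 + 0.3721 + 0.2025) = √11.4438, |v| = √(3.2² + 3.98² + 3.58² + (-3.48)²) = √(10.24 + 15.8404 + 12.8164 + 12.1104) = √51.0072.
cos θ = (u·v)/(|u||v|) = 6.9886/(√11.4438·√51.0072) ≈ 0.2893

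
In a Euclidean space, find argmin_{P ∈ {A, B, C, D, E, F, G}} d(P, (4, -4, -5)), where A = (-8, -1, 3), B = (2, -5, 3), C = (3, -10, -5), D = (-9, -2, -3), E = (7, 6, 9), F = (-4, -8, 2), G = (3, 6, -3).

Distances: d(A) ≈ 14.7309, d(B) ≈ 8.3066, d(C) ≈ 6.0828, d(D) ≈ 13.3041, d(E) ≈ 17.4642, d(F) ≈ 11.3578, d(G) ≈ 10.247. Nearest: C = (3, -10, -5) with distance 6.0828.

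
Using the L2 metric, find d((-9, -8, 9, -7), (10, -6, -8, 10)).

√(Σ(x_i - y_i)²) = √((-9 - 10)² + (-8 - (-6))² + (9 - (-8))² + (-7 - 10)²)
= √((-19)² + (-2)² + 17² + (-17)²) = √(361 + 4 + 289 + 289) = √943 ≈ 30.7083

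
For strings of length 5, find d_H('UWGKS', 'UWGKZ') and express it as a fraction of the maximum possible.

Differing positions: 5. Hamming distance = 1. The maximum possible Hamming distance for length-5 strings is 5, so d_H/5 = 1/5 = 0.2.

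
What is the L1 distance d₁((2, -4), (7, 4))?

Σ|x_i - y_i| = |2 - 7| + |-4 - 4| = 5 + 8 = 13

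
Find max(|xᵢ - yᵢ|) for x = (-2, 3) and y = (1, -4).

max(|x_i - y_i|) = max(|-2 - 1|, |3 - (-4)|) = max(3, 7) = 7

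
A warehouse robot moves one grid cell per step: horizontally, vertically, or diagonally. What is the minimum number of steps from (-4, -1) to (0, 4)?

max(|x_i - y_i|) = max(|-4 - 0|, |-1 - 4|) = max(4, 5) = 5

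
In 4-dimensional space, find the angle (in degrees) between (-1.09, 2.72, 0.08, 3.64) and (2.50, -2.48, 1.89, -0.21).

With u = (-1.09, 2.72, 0.08, 3.64), v = (2.50, -2.48, 1.89, -0.21):
u·v = (-1.09)·2.5 + 2.72·(-2.48) + 0.08·1.89 + 3.64·(-0.21) = (-2.725) + (-6.7456) + 0.1512 + (-0.7644) = -10.0838.
|u| = √((-1.09)² + 2.72² + 0.08² + 3.64²) = √(1.1881 + 7.3984 + 0.0064 + 13.2496) = √21.8425, |v| = √(2.5² + (-2.48)² + 1.89² + (-0.21)²) = √(6.25 + 6.1504 + 3.5721 + 0.0441) = √16.0166.
cos θ = (u·v)/(|u||v|) = -10.0838/(√21.8425·√16.0166) ≈ -0.539123
θ = arccos(-0.539123) ≈ 122.62°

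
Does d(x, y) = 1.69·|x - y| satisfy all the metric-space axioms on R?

Yes. Since |x - y| is a metric on R and 1.69 > 0, the positive scalar multiple 1.69·|x - y| is also a metric: scaling by a positive constant preserves non-negativity, identity (d=0 ⟺ |x-y|=0 ⟺ x=y), symmetry, and the triangle inequality.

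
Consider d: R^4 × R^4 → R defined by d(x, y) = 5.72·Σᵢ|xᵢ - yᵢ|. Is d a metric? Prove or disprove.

Yes. The L1 (Manhattan) norm induces a metric on R^4, and multiplying a metric by a positive constant 5.72 > 0 preserves all four axioms: non-negativity (5.72·||x-y|| ≥ 0), identity (5.72·||x-y|| = 0 ⟺ ||x-y|| = 0 ⟺ x = y), symmetry (||x-y|| = ||y-x||), and the triangle inequality (5.72·||x-z|| ≤ 5.72·||x-y|| + 5.72·||y-z||). So d is a metric.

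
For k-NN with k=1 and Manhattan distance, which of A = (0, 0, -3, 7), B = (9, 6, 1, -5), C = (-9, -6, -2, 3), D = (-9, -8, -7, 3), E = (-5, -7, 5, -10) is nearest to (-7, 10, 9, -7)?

Distances: d(A) = 43, d(B) = 30, d(C) = 39, d(D) = 46, d(E) = 26. Nearest: E = (-5, -7, 5, -10) with distance 26.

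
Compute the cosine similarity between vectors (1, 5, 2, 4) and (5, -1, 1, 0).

With u = (1, 5, 2, 4), v = (5, -1, 1, 0):
u·v = 1·5 + 5·(-1) + 2·1 + 4·0 = 5 + (-5) + 2 + 0 = 2.
|u| = √(1² + 5² + 2² + 4²) = √46, |v| = √(5² + (-1)² + 1² + 0²) = √27, so |u||v| = √(46·27) = √1242.
cos θ = (u·v)/(|u||v|) = 2/√1242 ≈ 0.0568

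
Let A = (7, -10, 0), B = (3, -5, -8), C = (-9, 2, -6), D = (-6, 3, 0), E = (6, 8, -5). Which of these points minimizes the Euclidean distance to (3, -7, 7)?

Distances: d(A) ≈ 8.6023, d(B) ≈ 15.1327, d(C) ≈ 19.8494, d(D) ≈ 15.1658, d(E) ≈ 19.4422. Nearest: A = (7, -10, 0) with distance 8.6023.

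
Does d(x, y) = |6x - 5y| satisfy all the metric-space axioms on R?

No. d fails symmetry: d(9, 8) = |6·9 - 5·8| = |14| = 14, but d(8, 9) = |6·8 - 5·9| = |3| = 3. Since 14 ≠ 3, d(x,y) ≠ d(y,x) in general.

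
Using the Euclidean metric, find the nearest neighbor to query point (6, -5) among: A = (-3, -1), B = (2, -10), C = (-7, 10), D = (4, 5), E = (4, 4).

Distances: d(A) ≈ 9.8489, d(B) ≈ 6.4031, d(C) ≈ 19.8494, d(D) ≈ 10.198, d(E) ≈ 9.2195. Nearest: B = (2, -10) with distance 6.4031.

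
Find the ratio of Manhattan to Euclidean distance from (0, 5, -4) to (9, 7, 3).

L1 = |0 - 9| + |5 - 7| + |-4 - 3| = 9 + 2 + 7 = 18
L2 = √(9² + 2² + 7²) = √134 ≈ 11.5758
L1 ≥ L2 always (equality iff movement is along one axis); L1 > L2 here.
Ratio L1/L2 = 18/√134 ≈ 1.555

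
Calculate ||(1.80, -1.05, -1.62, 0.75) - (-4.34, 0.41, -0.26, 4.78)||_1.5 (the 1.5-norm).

(Σ|x_i - y_i|^1.5)^(1/1.5) = (|1.8 - (-4.34)|^1.5 + |-1.05 - 0.41|^1.5 + |-1.62 - (-0.26)|^1.5 + |0.75 - 4.78|^1.5)^(1/1.5)
= (6.14^1.5 + 1.46^1.5 + 1.36^1.5 + 4.03^1.5)^(1/1.5) ≈ (15.2143 + 1.7641 + 1.586 + 8.0902)^(1/1.5) = (26.6546)^(1/1.5) ≈ 8.9231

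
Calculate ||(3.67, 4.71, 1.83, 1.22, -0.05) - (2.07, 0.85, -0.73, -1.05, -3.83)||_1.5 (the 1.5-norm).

(Σ|x_i - y_i|^1.5)^(1/1.5) = (|3.67 - 2.07|^1.5 + |4.71 - 0.85|^1.5 + |1.83 - (-0.73)|^1.5 + |1.22 - (-1.05)|^1.5 + |-0.05 - (-3.83)|^1.5)^(1/1.5)
= (1.6^1.5 + 3.86^1.5 + 2.56^1.5 + 2.27^1.5 + 3.78^1.5)^(1/1.5) ≈ (2.0239 + 7.5837 + 4.096 + 3.4201 + 7.3492)^(1/1.5) = (24.4729)^(1/1.5) ≈ 8.4293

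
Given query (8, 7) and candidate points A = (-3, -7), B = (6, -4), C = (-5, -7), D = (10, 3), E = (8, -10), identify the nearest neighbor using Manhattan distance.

Distances: d(A) = 25, d(B) = 13, d(C) = 27, d(D) = 6, d(E) = 17. Nearest: D = (10, 3) with distance 6.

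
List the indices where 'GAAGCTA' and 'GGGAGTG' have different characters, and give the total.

Differing positions: 2, 3, 4, 5, 7. Hamming distance = 5.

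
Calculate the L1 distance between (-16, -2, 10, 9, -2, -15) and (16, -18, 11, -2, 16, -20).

Σ|x_i - y_i| = |-16 - 16| + |-2 - (-18)| + |10 - 11| + |9 - (-2)| + |-2 - 16| + |-15 - (-20)| = 32 + 16 + 1 + 11 + 18 + 5 = 83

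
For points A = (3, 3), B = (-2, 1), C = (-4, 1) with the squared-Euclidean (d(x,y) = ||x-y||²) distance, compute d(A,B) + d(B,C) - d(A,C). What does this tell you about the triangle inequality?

d(A,B) = 5² + 2² = 29, d(B,C) = 2² + 0² = 4, d(A,C) = 7² + 2² = 53.
d(A,B) + d(B,C) - d(A,C) = 29 + 4 - 53 = 33 - 53 = -20. This is < 0, so the triangle inequality FAILS for these points (squared-Euclidean is not a metric).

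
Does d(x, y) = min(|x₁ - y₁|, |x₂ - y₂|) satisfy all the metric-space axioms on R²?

No. d fails identity of indiscernibles: take x = (-1, 0) and y = (-1, 7). Then d(x,y) = min(|-1 - (-1)|, |0 - 7|) = min(0, 7) = 0, yet x ≠ y.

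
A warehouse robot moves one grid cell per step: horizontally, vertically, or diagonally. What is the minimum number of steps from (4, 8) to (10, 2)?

max(|x_i - y_i|) = max(|4 - 10|, |8 - 2|) = max(6, 6) = 6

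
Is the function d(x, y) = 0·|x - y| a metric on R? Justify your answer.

No. With c = 0, d(x,y) = 0 for all x, y. This fails identity of indiscernibles: d(9, 13) = 0 but 9 ≠ 13.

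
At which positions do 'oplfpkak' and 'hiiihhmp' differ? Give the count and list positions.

Differing positions: 1, 2, 3, 4, 5, 6, 7, 8. Hamming distance = 8.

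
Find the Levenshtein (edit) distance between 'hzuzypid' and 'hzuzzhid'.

Let D[i][j] be the edit distance between the first i characters of 'hzuzypid' and the first j characters of 'hzuzzhid', with D[i][0] = i, D[0][j] = j, and D[i][j] = D[i-1][j-1] if the characters match, else 1 + min(D[i-1][j], D[i][j-1], D[i-1][j-1]). Filling the table (rows: prefixes of 'hzuzypid', columns: prefixes of 'hzuzzhid'):
     ε  h  z  u  z  z  h  i  d
  ε  0  1  2  3  4  5  6  7  8
  h  1  0  1  2  3  4  5  6  7
  z  2  1  0  1  2  3  4  5  6
  u  3  2  1  0  1  2  3  4  5
  z  4  3  2  1  0  1  2  3  4
  y  5  4  3  2  1  1  2  3  4
  p  6  5  4  3  2  2  2  3  4
  i  7  6  5  4  3  3  3  2  3
  d  8  7  6  5  4  4  4  3  2
The bottom-right entry gives D[8][8] = 2, so no sequence of fewer than 2 edits works. Backtracking through the table gives one optimal edit sequence (2 edits):
  hzuzypid → hzuzzpid (sub y→z @5)
  hzuzzpid → hzuzzhid (sub p→h @6)
Edit distance = 2.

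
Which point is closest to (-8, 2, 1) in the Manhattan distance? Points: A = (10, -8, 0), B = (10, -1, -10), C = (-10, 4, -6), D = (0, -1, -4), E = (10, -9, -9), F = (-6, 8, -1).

Distances: d(A) = 29, d(B) = 32, d(C) = 11, d(D) = 16, d(E) = 39, d(F) = 10. Nearest: F = (-6, 8, -1) with distance 10.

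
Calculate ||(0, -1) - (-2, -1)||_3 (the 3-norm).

(Σ|x_i - y_i|^3)^(1/3) = (|0 - (-2)|^3 + |-1 - (-1)|^3)^(1/3)
= (2^3 + 0^3)^(1/3) = (8 + 0)^(1/3) = (8)^(1/3) = 2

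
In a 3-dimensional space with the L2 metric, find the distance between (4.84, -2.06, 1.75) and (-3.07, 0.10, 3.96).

(Σ|x_i - y_i|^2)^(1/2) = (|4.84 - (-3.07)|^2 + |-2.06 - 0.1|^2 + |1.75 - 3.96|^2)^(1/2)
= (7.91^2 + 2.16^2 + 2.21^2)^(1/2) = (62.5681 + 4.6656 + 4.8841)^(1/2) = (72.1178)^(1/2) ≈ 8.4922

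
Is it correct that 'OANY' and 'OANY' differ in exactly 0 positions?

Differing positions: none. Hamming distance = 0, so the claim is true.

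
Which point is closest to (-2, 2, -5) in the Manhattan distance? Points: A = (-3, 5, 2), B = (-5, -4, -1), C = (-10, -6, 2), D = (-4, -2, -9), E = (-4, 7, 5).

Distances: d(A) = 11, d(B) = 13, d(C) = 23, d(D) = 10, d(E) = 17. Nearest: D = (-4, -2, -9) with distance 10.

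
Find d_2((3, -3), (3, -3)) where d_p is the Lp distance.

(Σ|x_i - y_i|^2)^(1/2) = (|3 - 3|^2 + |-3 - (-3)|^2)^(1/2)
= (0^2 + 0^2)^(1/2) = (0 + 0)^(1/2) = (0)^(1/2) = 0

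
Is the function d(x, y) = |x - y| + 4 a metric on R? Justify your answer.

No. d fails identity of indiscernibles (specifically d(x,x) = 0): d(4, 4) = |4 - 4| + 4 = 0 + 4 = 4 ≠ 0.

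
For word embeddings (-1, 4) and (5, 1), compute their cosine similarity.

With u = (-1, 4), v = (5, 1):
u·v = (-1)·5 + 4·1 = (-5) + 4 = -1.
|u| = √((-1)² + 4²) = √17, |v| = √(5² + 1²) = √26, so |u||v| = √(17·26) = √442.
cos θ = (u·v)/(|u||v|) = -1/√442 ≈ -0.0476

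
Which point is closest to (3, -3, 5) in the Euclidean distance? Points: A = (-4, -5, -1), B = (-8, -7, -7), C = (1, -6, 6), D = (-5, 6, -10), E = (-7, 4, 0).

Distances: d(A) ≈ 9.434, d(B) ≈ 16.7631, d(C) ≈ 3.7417, d(D) ≈ 19.2354, d(E) ≈ 13.1909. Nearest: C = (1, -6, 6) with distance 3.7417.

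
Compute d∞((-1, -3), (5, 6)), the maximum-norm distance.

max(|x_i - y_i|) = max(|-1 - 5|, |-3 - 6|) = max(6, 9) = 9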